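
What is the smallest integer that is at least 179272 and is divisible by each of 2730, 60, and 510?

185640

The integer must be a common multiple of 2730, 60, and 510, so a multiple of their LCM.
2730 = 2 × 3 × 5 × 7 × 13
60 = 2^2 × 3 × 5
510 = 2 × 3 × 5 × 17
LCM(2730, 60, 510) = 2^2 × 3 × 5 × 7 × 13 × 17 = 92820.
Smallest multiple of 92820 that is ≥ 179272: ⌈179272/92820⌉ × 92820 = 2 × 92820 = 185640.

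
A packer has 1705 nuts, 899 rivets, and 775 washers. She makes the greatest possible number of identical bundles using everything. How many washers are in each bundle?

25

Number of bundles = gcd(1705, 899, 775).
1705 = 5 × 11 × 31
899 = 29 × 31
775 = 5^2 × 31
gcd(1705, 899, 775) = 31.
washers per bundle = 775 / 31 = 25.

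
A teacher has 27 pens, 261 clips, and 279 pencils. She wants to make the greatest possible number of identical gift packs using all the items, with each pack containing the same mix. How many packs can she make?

The pack count must divide each quantity, so the greatest is gcd(27, 261, 279).
27 = 3^3
261 = 3^2 × 29
279 = 3^2 × 31
gcd(27, 261, 279) = 3^2 = 9.

9 packs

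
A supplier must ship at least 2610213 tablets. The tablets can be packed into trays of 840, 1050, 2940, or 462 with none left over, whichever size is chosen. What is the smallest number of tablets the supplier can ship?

The number of tablets must be a common multiple of 840, 1050, 2940, and 462, so a multiple of their LCM.
840 = 2^3 × 3 × 5 × 7
1050 = 2 × 3 × 5^2 × 7
2940 = 2^2 × 3 × 5 × 7^2
462 = 2 × 3 × 7 × 11
LCM(840, 1050, 2940, 462) = 2^3 × 3 × 5^2 × 7^2 × 11 = 323400.
Smallest multiple of 323400 that is ≥ 2610213: ⌈2610213/323400⌉ × 323400 = 9 × 323400 = 2910600.

2910600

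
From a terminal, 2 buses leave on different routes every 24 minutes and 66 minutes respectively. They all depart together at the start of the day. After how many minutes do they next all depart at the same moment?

264 minutes

The first simultaneous occurrence is after LCM of the individual periods.
24 = 2^3 × 3
66 = 2 × 3 × 11
LCM(24, 66) = 2^3 × 3 × 11 = 264.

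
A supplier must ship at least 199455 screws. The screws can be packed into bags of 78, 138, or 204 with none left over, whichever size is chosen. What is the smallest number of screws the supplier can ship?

243984

The number of screws must be a common multiple of 78, 138, and 204, so a multiple of their LCM.
78 = 2 × 3 × 13
138 = 2 × 3 × 23
204 = 2^2 × 3 × 17
LCM(78, 138, 204) = 2^2 × 3 × 13 × 17 × 23 = 60996.
Smallest multiple of 60996 that is ≥ 199455: ⌈199455/60996⌉ × 60996 = 4 × 60996 = 243984.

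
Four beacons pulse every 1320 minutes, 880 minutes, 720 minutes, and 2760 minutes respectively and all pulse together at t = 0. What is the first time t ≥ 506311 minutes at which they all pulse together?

546480 minutes

Joint pulses occur at multiples of LCM(1320, 880, 720, 2760).
1320 = 2^3 × 3 × 5 × 11
880 = 2^4 × 5 × 11
720 = 2^4 × 3^2 × 5
2760 = 2^3 × 3 × 5 × 23
LCM(1320, 880, 720, 2760) = 2^4 × 3^2 × 5 × 11 × 23 = 182160.
Smallest multiple of 182160 that is ≥ 506311: ⌈506311/182160⌉ × 182160 = 3 × 182160 = 546480.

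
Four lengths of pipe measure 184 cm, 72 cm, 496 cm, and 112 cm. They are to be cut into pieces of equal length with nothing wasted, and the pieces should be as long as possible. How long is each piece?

8 cm

The greatest length dividing all of 184, 72, 496, and 112 is their gcd.
184 = 2^3 × 23
72 = 2^3 × 3^2
496 = 2^4 × 31
112 = 2^4 × 7
gcd(184, 72, 496, 112) = 2^3 = 8.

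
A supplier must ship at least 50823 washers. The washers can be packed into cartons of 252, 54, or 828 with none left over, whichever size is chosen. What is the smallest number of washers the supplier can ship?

52164

The number of washers must be a common multiple of 252, 54, and 828, so a multiple of their LCM.
252 = 2^2 × 3^2 × 7
54 = 2 × 3^3
828 = 2^2 × 3^2 × 23
LCM(252, 54, 828) = 2^2 × 3^3 × 7 × 23 = 17388.
Smallest multiple of 17388 that is ≥ 50823: ⌈50823/17388⌉ × 17388 = 3 × 17388 = 52164.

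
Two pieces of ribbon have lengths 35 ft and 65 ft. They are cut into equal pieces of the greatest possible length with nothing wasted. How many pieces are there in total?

20

Piece length = gcd(35, 65).
35 = 5 × 7
65 = 5 × 13
gcd(35, 65) = 5.
Total pieces = 35/5 + 65/5 = 7 + 13 = 20.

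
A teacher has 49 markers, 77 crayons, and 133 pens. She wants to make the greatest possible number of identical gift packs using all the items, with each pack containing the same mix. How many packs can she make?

The pack count must divide each quantity, so the greatest is gcd(49, 77, 133).
49 = 7^2
77 = 7 × 11
133 = 7 × 19
gcd(49, 77, 133) = 7.

7 packs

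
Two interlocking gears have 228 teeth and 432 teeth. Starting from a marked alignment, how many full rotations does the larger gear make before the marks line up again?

They are all back at their starting positions together after one LCM of the periods.
228 = 2^2 × 3 × 19
432 = 2^4 × 3^3
LCM(228, 432) = 2^4 × 3^3 × 19 = 8208.
Rotations for period 432: 8208 / 432 = 19.

19 rotations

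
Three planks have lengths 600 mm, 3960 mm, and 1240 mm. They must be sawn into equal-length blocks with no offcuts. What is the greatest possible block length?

40 mm

This is the greatest common divisor of 600, 3960, and 1240.
600 = 2^3 × 3 × 5^2
3960 = 2^3 × 3^2 × 5 × 11
1240 = 2^3 × 5 × 31
gcd(600, 3960, 1240) = 2^3 × 5 = 40.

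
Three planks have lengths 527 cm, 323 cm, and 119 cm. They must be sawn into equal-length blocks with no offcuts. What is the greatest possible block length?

17 cm

The block length must divide every plank, so the greatest is gcd(527, 323, 119).
527 = 17 × 31
323 = 17 × 19
119 = 7 × 17
gcd(527, 323, 119) = 17.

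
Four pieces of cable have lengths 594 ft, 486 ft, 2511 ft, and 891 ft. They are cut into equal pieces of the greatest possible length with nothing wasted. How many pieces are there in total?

Piece length = gcd(594, 486, 2511, 891).
594 = 2 × 3^3 × 11
486 = 2 × 3^5
2511 = 3^4 × 31
891 = 3^4 × 11
gcd(594, 486, 2511, 891) = 3^3 = 27.
Total pieces = 594/27 + 486/27 + 2511/27 + 891/27 = 22 + 18 + 93 + 33 = 166.

166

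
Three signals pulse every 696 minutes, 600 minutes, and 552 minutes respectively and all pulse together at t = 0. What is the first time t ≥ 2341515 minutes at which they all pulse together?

Joint pulses occur at multiples of LCM(696, 600, 552).
696 = 2^3 × 3 × 29
600 = 2^3 × 3 × 5^2
552 = 2^3 × 3 × 23
LCM(696, 600, 552) = 2^3 × 3 × 5^2 × 23 × 29 = 400200.
Smallest multiple of 400200 that is ≥ 2341515: ⌈2341515/400200⌉ × 400200 = 6 × 400200 = 2401200.

2401200 minutes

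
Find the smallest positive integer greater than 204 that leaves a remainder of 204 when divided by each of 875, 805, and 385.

N − 204 must be a common multiple of 875, 805, and 385.
875 = 5^3 × 7
805 = 5 × 7 × 23
385 = 5 × 7 × 11
LCM(875, 805, 385) = 5^3 × 7 × 11 × 23 = 221375.
Smallest N > 204 is LCM + 204 = 221375 + 204 = 221579.

221579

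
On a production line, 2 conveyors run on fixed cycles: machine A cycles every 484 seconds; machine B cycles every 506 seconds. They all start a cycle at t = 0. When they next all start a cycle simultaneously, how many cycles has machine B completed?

The first common completion time is the LCM of the periods.
484 = 2^2 × 11^2
506 = 2 × 11 × 23
LCM(484, 506) = 2^2 × 11^2 × 23 = 11132.
Cycles for period 506: 11132 / 506 = 22.

22 cycles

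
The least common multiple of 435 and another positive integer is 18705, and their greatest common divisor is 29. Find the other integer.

1247

gcd × lcm = product of the two integers, so the other integer is (29 × 18705) / 435 = 1247.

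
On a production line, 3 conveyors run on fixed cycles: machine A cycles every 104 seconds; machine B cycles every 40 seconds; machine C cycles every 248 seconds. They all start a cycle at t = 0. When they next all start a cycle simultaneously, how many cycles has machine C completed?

They are all back at their starting positions together after one LCM of the periods.
104 = 2^3 × 13
40 = 2^3 × 5
248 = 2^3 × 31
LCM(104, 40, 248) = 2^3 × 5 × 13 × 31 = 16120.
Cycles for period 248: 16120 / 248 = 65.

65 cycles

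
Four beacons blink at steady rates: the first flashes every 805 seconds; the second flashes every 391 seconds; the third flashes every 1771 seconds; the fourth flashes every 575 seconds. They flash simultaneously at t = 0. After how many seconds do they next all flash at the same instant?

The first simultaneous occurrence is after LCM of the individual periods.
805 = 5 × 7 × 23
391 = 17 × 23
1771 = 7 × 11 × 23
575 = 5^2 × 23
LCM(805, 391, 1771, 575) = 5^2 × 7 × 11 × 17 × 23 = 752675.

752675 seconds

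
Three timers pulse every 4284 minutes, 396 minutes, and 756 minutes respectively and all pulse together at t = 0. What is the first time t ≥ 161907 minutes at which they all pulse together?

282744 minutes

Joint pulses occur at multiples of LCM(4284, 396, 756).
4284 = 2^2 × 3^2 × 7 × 17
396 = 2^2 × 3^2 × 11
756 = 2^2 × 3^3 × 7
LCM(4284, 396, 756) = 2^2 × 3^3 × 7 × 11 × 17 = 141372.
Smallest multiple of 141372 that is ≥ 161907: ⌈161907/141372⌉ × 141372 = 2 × 141372 = 282744.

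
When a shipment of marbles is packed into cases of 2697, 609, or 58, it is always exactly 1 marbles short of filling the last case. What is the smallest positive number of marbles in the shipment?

Being 1 short of a full case of size k means N ≡ −1 (mod k), i.e. N + 1 is a multiple of each size.
2697 = 3 × 29 × 31
609 = 3 × 7 × 29
58 = 2 × 29
LCM(2697, 609, 58) = 2 × 3 × 7 × 29 × 31 = 37758.
Smallest positive N is 37758 − 1 = 37757.

37757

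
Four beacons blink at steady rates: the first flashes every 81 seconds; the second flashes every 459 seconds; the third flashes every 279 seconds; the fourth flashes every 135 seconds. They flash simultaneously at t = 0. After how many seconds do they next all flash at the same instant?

213435 seconds

We need the least common multiple of the intervals.
81 = 3^4
459 = 3^3 × 17
279 = 3^2 × 31
135 = 3^3 × 5
LCM(81, 459, 279, 135) = 3^4 × 5 × 17 × 31 = 213435.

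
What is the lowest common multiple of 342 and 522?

342 = 2 × 3^2 × 19
522 = 2 × 3^2 × 29
LCM(342, 522) = 2 × 3^2 × 19 × 29 = 9918.

9918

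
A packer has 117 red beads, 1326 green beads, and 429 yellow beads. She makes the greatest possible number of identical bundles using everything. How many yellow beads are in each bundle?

11

Number of bundles = gcd(117, 1326, 429).
117 = 3^2 × 13
1326 = 2 × 3 × 13 × 17
429 = 3 × 11 × 13
gcd(117, 1326, 429) = 3 × 13 = 39.
yellow beads per bundle = 429 / 39 = 11.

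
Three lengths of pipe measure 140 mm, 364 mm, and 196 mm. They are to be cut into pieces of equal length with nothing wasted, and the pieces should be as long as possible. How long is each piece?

Each piece length must divide every original length, so the longest possible is gcd(140, 364, 196).
140 = 2^2 × 5 × 7
364 = 2^2 × 7 × 13
196 = 2^2 × 7^2
gcd(140, 364, 196) = 2^2 × 7 = 28.

28 mm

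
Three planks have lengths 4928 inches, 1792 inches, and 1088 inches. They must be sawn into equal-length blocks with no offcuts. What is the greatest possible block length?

This is the greatest common divisor of 4928, 1792, and 1088.
4928 = 2^6 × 7 × 11
1792 = 2^8 × 7
1088 = 2^6 × 17
gcd(4928, 1792, 1088) = 2^6 = 64.

64 inches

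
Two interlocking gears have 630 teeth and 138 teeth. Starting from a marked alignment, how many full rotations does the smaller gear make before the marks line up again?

105 rotations

They are all back at their starting positions together after one LCM of the periods.
630 = 2 × 3^2 × 5 × 7
138 = 2 × 3 × 23
LCM(630, 138) = 2 × 3^2 × 5 × 7 × 23 = 14490.
Rotations for period 138: 14490 / 138 = 105.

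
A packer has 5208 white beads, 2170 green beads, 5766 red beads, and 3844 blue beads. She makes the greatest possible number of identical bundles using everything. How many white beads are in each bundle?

84

Number of bundles = gcd(5208, 2170, 5766, 3844).
5208 = 2^3 × 3 × 7 × 31
2170 = 2 × 5 × 7 × 31
5766 = 2 × 3 × 31^2
3844 = 2^2 × 31^2
gcd(5208, 2170, 5766, 3844) = 2 × 31 = 62.
white beads per bundle = 5208 / 62 = 84.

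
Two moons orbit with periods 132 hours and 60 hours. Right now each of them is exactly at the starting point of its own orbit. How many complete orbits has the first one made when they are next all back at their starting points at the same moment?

They are all back at their starting positions together after one LCM of the periods.
132 = 2^2 × 3 × 11
60 = 2^2 × 3 × 5
LCM(132, 60) = 2^2 × 3 × 5 × 11 = 660.
Orbits for period 132: 660 / 132 = 5.

5 orbits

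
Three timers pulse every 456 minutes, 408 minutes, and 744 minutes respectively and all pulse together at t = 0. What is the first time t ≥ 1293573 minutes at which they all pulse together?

Joint pulses occur at multiples of LCM(456, 408, 744).
456 = 2^3 × 3 × 19
408 = 2^3 × 3 × 17
744 = 2^3 × 3 × 31
LCM(456, 408, 744) = 2^3 × 3 × 17 × 19 × 31 = 240312.
Smallest multiple of 240312 that is ≥ 1293573: ⌈1293573/240312⌉ × 240312 = 6 × 240312 = 1441872.

1441872 minutes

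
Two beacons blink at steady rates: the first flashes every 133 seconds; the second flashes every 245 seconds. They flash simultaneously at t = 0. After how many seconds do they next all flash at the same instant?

We need the least common multiple of the intervals.
133 = 7 × 19
245 = 5 × 7^2
LCM(133, 245) = 5 × 7^2 × 19 = 4655.

4655 seconds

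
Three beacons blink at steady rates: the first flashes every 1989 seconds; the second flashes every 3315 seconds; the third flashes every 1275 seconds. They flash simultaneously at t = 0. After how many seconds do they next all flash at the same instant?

They coincide at every common multiple of the periods; the first is the LCM.
1989 = 3^2 × 13 × 17
3315 = 3 × 5 × 13 × 17
1275 = 3 × 5^2 × 17
LCM(1989, 3315, 1275) = 3^2 × 5^2 × 13 × 17 = 49725.

49725 seconds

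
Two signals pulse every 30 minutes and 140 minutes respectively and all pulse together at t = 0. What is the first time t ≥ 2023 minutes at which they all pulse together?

2100 minutes

Joint pulses occur at multiples of LCM(30, 140).
30 = 2 × 3 × 5
140 = 2^2 × 5 × 7
LCM(30, 140) = 2^2 × 3 × 5 × 7 = 420.
Smallest multiple of 420 that is ≥ 2023: ⌈2023/420⌉ × 420 = 5 × 420 = 2100.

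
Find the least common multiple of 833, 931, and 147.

833 = 7^2 × 17
931 = 7^2 × 19
147 = 3 × 7^2
LCM(833, 931, 147) = 3 × 7^2 × 17 × 19 = 47481.

47481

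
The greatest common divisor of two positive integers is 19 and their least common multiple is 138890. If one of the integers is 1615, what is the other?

For two integers, gcd × lcm = product, so the other is (19 × 138890) / 1615 = 2638910 / 1615 = 1634.

1634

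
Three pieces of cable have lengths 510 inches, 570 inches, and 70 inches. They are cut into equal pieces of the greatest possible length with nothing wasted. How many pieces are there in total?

Piece length = gcd(510, 570, 70).
510 = 2 × 3 × 5 × 17
570 = 2 × 3 × 5 × 19
70 = 2 × 5 × 7
gcd(510, 570, 70) = 2 × 5 = 10.
Total pieces = 510/10 + 570/10 + 70/10 = 51 + 57 + 7 = 115.

115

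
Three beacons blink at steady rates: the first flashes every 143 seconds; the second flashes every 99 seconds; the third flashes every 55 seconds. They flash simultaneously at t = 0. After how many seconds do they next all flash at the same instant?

6435 seconds

We need the least common multiple of the intervals.
143 = 11 × 13
99 = 3^2 × 11
55 = 5 × 11
LCM(143, 99, 55) = 3^2 × 5 × 11 × 13 = 6435.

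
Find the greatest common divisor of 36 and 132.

36 = 2^2 × 3^2
132 = 2^2 × 3 × 11
gcd(36, 132) = 2^2 × 3 = 12.

12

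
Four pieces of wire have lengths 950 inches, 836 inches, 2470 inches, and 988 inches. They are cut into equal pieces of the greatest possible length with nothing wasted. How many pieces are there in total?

138

Piece length = gcd(950, 836, 2470, 988).
950 = 2 × 5^2 × 19
836 = 2^2 × 11 × 19
2470 = 2 × 5 × 13 × 19
988 = 2^2 × 13 × 19
gcd(950, 836, 2470, 988) = 2 × 19 = 38.
Total pieces = 950/38 + 836/38 + 2470/38 + 988/38 = 25 + 22 + 65 + 26 = 138.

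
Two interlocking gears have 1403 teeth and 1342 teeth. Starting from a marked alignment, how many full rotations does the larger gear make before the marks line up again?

22 rotations

The first common completion time is the LCM of the periods.
1403 = 23 × 61
1342 = 2 × 11 × 61
LCM(1403, 1342) = 2 × 11 × 23 × 61 = 30866.
Rotations for period 1403: 30866 / 1403 = 22.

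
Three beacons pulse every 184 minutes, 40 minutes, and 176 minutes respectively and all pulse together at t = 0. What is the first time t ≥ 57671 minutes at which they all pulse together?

60720 minutes

Joint pulses occur at multiples of LCM(184, 40, 176).
184 = 2^3 × 23
40 = 2^3 × 5
176 = 2^4 × 11
LCM(184, 40, 176) = 2^4 × 5 × 11 × 23 = 20240.
Smallest multiple of 20240 that is ≥ 57671: ⌈57671/20240⌉ × 20240 = 3 × 20240 = 60720.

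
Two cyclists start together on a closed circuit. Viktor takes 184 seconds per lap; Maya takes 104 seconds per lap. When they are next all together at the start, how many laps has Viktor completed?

13 laps

All finish a whole number of cycles simultaneously at t = LCM of the periods.
184 = 2^3 × 23
104 = 2^3 × 13
LCM(184, 104) = 2^3 × 13 × 23 = 2392.
Laps for period 184: 2392 / 184 = 13.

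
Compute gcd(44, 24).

4

44 = 2^2 × 11
24 = 2^3 × 3
gcd(44, 24) = 2^2 = 4.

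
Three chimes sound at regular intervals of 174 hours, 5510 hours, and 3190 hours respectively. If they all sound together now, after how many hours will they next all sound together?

The first simultaneous occurrence is after LCM of the individual periods.
174 = 2 × 3 × 29
5510 = 2 × 5 × 19 × 29
3190 = 2 × 5 × 11 × 29
LCM(174, 5510, 3190) = 2 × 3 × 5 × 11 × 19 × 29 = 181830.

181830 hours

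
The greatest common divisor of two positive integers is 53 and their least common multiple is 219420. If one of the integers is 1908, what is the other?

6095

For two integers, gcd × lcm = product, so the other is (53 × 219420) / 1908 = 11629260 / 1908 = 6095.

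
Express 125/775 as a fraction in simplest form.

125 = 5^3
775 = 5^2 × 31
gcd(125, 775) = 5^2 = 25.
Divide numerator and denominator by 25: 125/775 = 5/31.

5/31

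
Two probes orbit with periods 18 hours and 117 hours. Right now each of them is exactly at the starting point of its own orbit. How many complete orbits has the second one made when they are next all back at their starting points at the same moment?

All finish a whole number of cycles simultaneously at t = LCM of the periods.
18 = 2 × 3^2
117 = 3^2 × 13
LCM(18, 117) = 2 × 3^2 × 13 = 234.
Orbits for period 117: 234 / 117 = 2.

2 orbits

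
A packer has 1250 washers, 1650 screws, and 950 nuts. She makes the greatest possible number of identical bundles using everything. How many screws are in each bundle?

33

Number of bundles = gcd(1250, 1650, 950).
1250 = 2 × 5^4
1650 = 2 × 3 × 5^2 × 11
950 = 2 × 5^2 × 19
gcd(1250, 1650, 950) = 2 × 5^2 = 50.
screws per bundle = 1650 / 50 = 33.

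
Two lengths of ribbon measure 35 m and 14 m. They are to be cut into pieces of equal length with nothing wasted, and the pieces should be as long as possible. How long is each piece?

By the Euclidean algorithm:
35 = 2 × 14 + 7
14 = 2 × 7 + 0
gcd(35, 14) = 7.

7 m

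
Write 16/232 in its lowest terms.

16 = 2^4
232 = 2^3 × 29
gcd(16, 232) = 2^3 = 8.
Divide numerator and denominator by 8: 16/232 = 2/29.

2/29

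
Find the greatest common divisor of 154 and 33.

11

154 = 2 × 7 × 11
33 = 3 × 11
gcd(154, 33) = 11.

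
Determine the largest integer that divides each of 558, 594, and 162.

18

558 = 2 × 3^2 × 31
594 = 2 × 3^3 × 11
162 = 2 × 3^4
gcd(558, 594, 162) = 2 × 3^2 = 18.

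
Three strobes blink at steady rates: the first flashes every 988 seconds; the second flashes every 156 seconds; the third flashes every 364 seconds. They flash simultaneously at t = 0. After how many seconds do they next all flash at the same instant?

20748 seconds

We need the least common multiple of the intervals.
988 = 2^2 × 13 × 19
156 = 2^2 × 3 × 13
364 = 2^2 × 7 × 13
LCM(988, 156, 364) = 2^2 × 3 × 7 × 13 × 19 = 20748.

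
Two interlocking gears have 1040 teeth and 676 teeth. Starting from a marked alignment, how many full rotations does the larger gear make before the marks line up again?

All finish a whole number of cycles simultaneously at t = LCM of the periods.
1040 = 2^4 × 5 × 13
676 = 2^2 × 13^2
LCM(1040, 676) = 2^4 × 5 × 13^2 = 13520.
Rotations for period 1040: 13520 / 1040 = 13.

13 rotations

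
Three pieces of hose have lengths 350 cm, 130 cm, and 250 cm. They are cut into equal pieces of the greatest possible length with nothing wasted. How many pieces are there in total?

Piece length = gcd(350, 130, 250).
350 = 2 × 5^2 × 7
130 = 2 × 5 × 13
250 = 2 × 5^3
gcd(350, 130, 250) = 2 × 5 = 10.
Total pieces = 350/10 + 130/10 + 250/10 = 35 + 13 + 25 = 73.

73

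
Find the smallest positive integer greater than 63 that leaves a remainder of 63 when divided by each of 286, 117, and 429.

N − 63 must be a common multiple of 286, 117, and 429.
286 = 2 × 11 × 13
117 = 3^2 × 13
429 = 3 × 11 × 13
LCM(286, 117, 429) = 2 × 3^2 × 11 × 13 = 2574.
Smallest N > 63 is LCM + 63 = 2574 + 63 = 2637.

2637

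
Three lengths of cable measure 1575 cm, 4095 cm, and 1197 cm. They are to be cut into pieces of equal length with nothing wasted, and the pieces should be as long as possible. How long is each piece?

63 cm

Each piece length must divide every original length, so the longest possible is gcd(1575, 4095, 1197).
1575 = 3^2 × 5^2 × 7
4095 = 3^2 × 5 × 7 × 13
1197 = 3^2 × 7 × 19
gcd(1575, 4095, 1197) = 3^2 × 7 = 63.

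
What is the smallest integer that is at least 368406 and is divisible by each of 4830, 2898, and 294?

The integer must be a common multiple of 4830, 2898, and 294, so a multiple of their LCM.
4830 = 2 × 3 × 5 × 7 × 23
2898 = 2 × 3^2 × 7 × 23
294 = 2 × 3 × 7^2
LCM(4830, 2898, 294) = 2 × 3^2 × 5 × 7^2 × 23 = 101430.
Smallest multiple of 101430 that is ≥ 368406: ⌈368406/101430⌉ × 101430 = 4 × 101430 = 405720.

405720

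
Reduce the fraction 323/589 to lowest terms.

17/31

323 = 17 × 19
589 = 19 × 31
gcd(323, 589) = 19.
Divide numerator and denominator by 19: 323/589 = 17/31.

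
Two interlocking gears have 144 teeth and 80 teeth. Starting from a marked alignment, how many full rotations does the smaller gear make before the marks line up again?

9 rotations

They are all back at their starting positions together after one LCM of the periods.
144 = 2^4 × 3^2
80 = 2^4 × 5
LCM(144, 80) = 2^4 × 3^2 × 5 = 720.
Rotations for period 80: 720 / 80 = 9.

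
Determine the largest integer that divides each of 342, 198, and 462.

6

342 = 2 × 3^2 × 19
198 = 2 × 3^2 × 11
462 = 2 × 3 × 7 × 11
gcd(342, 198, 462) = 2 × 3 = 6.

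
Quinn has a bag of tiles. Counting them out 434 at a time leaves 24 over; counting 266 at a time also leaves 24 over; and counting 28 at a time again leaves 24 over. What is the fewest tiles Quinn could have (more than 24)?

N − 24 must be a common multiple of 434, 266, and 28.
434 = 2 × 7 × 31
266 = 2 × 7 × 19
28 = 2^2 × 7
LCM(434, 266, 28) = 2^2 × 7 × 19 × 31 = 16492.
Smallest N > 24 is LCM + 24 = 16492 + 24 = 16516.

16516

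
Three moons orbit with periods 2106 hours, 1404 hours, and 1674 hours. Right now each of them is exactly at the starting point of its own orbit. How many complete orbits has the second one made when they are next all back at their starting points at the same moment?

93 orbits

All finish a whole number of cycles simultaneously at t = LCM of the periods.
2106 = 2 × 3^4 × 13
1404 = 2^2 × 3^3 × 13
1674 = 2 × 3^3 × 31
LCM(2106, 1404, 1674) = 2^2 × 3^4 × 13 × 31 = 130572.
Orbits for period 1404: 130572 / 1404 = 93.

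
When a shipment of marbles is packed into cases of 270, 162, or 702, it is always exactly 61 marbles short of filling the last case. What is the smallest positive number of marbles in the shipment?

10469

Being 61 short of a full case of size k means N ≡ −61 (mod k), i.e. N + 61 is a multiple of each size.
270 = 2 × 3^3 × 5
162 = 2 × 3^4
702 = 2 × 3^3 × 13
LCM(270, 162, 702) = 2 × 3^4 × 5 × 13 = 10530.
Smallest positive N is 10530 − 61 = 10469.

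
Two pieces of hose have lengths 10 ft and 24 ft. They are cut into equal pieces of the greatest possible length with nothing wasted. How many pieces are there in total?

17

Piece length = gcd(10, 24).
10 = 2 × 5
24 = 2^3 × 3
gcd(10, 24) = 2.
Total pieces = 10/2 + 24/2 = 5 + 12 = 17.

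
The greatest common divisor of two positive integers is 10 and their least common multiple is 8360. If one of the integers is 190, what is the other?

For two integers, gcd × lcm = product, so the other is (10 × 8360) / 190 = 83600 / 190 = 440.

440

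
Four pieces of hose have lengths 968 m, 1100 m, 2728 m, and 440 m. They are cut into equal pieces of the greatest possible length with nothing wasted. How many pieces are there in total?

119

Piece length = gcd(968, 1100, 2728, 440).
968 = 2^3 × 11^2
1100 = 2^2 × 5^2 × 11
2728 = 2^3 × 11 × 31
440 = 2^3 × 5 × 11
gcd(968, 1100, 2728, 440) = 2^2 × 11 = 44.
Total pieces = 968/44 + 1100/44 + 2728/44 + 440/44 = 22 + 25 + 62 + 10 = 119.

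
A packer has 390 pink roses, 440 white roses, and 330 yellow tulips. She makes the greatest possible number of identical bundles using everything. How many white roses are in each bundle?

44

Number of bundles = gcd(390, 440, 330).
390 = 2 × 3 × 5 × 13
440 = 2^3 × 5 × 11
330 = 2 × 3 × 5 × 11
gcd(390, 440, 330) = 2 × 5 = 10.
white roses per bundle = 440 / 10 = 44.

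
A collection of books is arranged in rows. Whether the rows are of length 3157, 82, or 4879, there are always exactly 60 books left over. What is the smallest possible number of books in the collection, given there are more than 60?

107398

N − 60 must be a common multiple of 3157, 82, and 4879.
3157 = 7 × 11 × 41
82 = 2 × 41
4879 = 7 × 17 × 41
LCM(3157, 82, 4879) = 2 × 7 × 11 × 17 × 41 = 107338.
Smallest N > 60 is LCM + 60 = 107338 + 60 = 107398.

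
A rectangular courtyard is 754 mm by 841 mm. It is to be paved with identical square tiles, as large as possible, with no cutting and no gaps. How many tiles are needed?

754

Tile side = gcd(754, 841).
754 = 2 × 13 × 29
841 = 29^2
gcd(754, 841) = 29.
Tiles: (754/29) × (841/29) = 26 × 29 = 754.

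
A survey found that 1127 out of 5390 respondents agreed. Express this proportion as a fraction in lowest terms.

1127 = 7^2 × 23
5390 = 2 × 5 × 7^2 × 11
gcd(1127, 5390) = 7^2 = 49.
Divide numerator and denominator by 49: 1127/5390 = 23/110.

23/110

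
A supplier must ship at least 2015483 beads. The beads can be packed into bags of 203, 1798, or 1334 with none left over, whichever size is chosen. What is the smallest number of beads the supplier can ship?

2026346

The number of beads must be a common multiple of 203, 1798, and 1334, so a multiple of their LCM.
203 = 7 × 29
1798 = 2 × 29 × 31
1334 = 2 × 23 × 29
LCM(203, 1798, 1334) = 2 × 7 × 23 × 29 × 31 = 289478.
Smallest multiple of 289478 that is ≥ 2015483: ⌈2015483/289478⌉ × 289478 = 7 × 289478 = 2026346.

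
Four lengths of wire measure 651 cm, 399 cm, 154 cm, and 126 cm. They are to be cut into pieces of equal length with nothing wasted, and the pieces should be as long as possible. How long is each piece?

7 cm

The greatest length dividing all of 651, 399, 154, and 126 is their gcd.
651 = 3 × 7 × 31
399 = 3 × 7 × 19
154 = 2 × 7 × 11
126 = 2 × 3^2 × 7
gcd(651, 399, 154, 126) = 7.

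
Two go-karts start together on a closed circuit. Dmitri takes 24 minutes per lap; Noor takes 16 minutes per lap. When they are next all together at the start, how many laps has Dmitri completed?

2 laps

The first common completion time is the LCM of the periods.
24 = 2^3 × 3
16 = 2^4
LCM(24, 16) = 2^4 × 3 = 48.
Laps for period 24: 48 / 24 = 2.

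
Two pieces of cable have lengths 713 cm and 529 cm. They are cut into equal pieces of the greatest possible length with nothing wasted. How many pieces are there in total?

Piece length = gcd(713, 529).
713 = 23 × 31
529 = 23^2
gcd(713, 529) = 23.
Total pieces = 713/23 + 529/23 = 31 + 23 = 54.

54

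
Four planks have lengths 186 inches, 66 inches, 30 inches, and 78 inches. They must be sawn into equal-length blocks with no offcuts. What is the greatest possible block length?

This is the greatest common divisor of 186, 66, 30, and 78.
186 = 2 × 3 × 31
66 = 2 × 3 × 11
30 = 2 × 3 × 5
78 = 2 × 3 × 13
gcd(186, 66, 30, 78) = 2 × 3 = 6.

6 inches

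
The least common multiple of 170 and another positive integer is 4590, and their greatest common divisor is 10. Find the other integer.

gcd × lcm = product of the two integers, so the other integer is (10 × 4590) / 170 = 270.

270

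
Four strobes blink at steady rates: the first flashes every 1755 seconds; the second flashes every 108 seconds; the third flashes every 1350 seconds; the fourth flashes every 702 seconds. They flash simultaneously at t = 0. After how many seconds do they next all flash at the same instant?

The first simultaneous occurrence is after LCM of the individual periods.
1755 = 3^3 × 5 × 13
108 = 2^2 × 3^3
1350 = 2 × 3^3 × 5^2
702 = 2 × 3^3 × 13
LCM(1755, 108, 1350, 702) = 2^2 × 3^3 × 5^2 × 13 = 35100.

35100 seconds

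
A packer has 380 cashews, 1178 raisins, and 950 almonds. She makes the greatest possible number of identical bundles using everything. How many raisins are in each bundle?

Number of bundles = gcd(380, 1178, 950).
380 = 2^2 × 5 × 19
1178 = 2 × 19 × 31
950 = 2 × 5^2 × 19
gcd(380, 1178, 950) = 2 × 19 = 38.
raisins per bundle = 1178 / 38 = 31.

31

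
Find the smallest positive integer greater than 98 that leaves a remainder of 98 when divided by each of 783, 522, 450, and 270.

N − 98 must be a common multiple of 783, 522, 450, and 270.
783 = 3^3 × 29
522 = 2 × 3^2 × 29
450 = 2 × 3^2 × 5^2
270 = 2 × 3^3 × 5
LCM(783, 522, 450, 270) = 2 × 3^3 × 5^2 × 29 = 39150.
Smallest N > 98 is LCM + 98 = 39150 + 98 = 39248.

39248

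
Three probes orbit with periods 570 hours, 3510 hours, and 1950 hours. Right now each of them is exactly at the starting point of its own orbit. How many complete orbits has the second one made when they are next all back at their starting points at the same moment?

They are all back at their starting positions together after one LCM of the periods.
570 = 2 × 3 × 5 × 19
3510 = 2 × 3^3 × 5 × 13
1950 = 2 × 3 × 5^2 × 13
LCM(570, 3510, 1950) = 2 × 3^3 × 5^2 × 13 × 19 = 333450.
Orbits for period 3510: 333450 / 3510 = 95.

95 orbits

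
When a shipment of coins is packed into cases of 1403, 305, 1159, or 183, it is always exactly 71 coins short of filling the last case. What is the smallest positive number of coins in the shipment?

Being 71 short of a full case of size k means N ≡ −71 (mod k), i.e. N + 71 is a multiple of each size.
1403 = 23 × 61
305 = 5 × 61
1159 = 19 × 61
183 = 3 × 61
LCM(1403, 305, 1159, 183) = 3 × 5 × 19 × 23 × 61 = 399855.
Smallest positive N is 399855 − 71 = 399784.

399784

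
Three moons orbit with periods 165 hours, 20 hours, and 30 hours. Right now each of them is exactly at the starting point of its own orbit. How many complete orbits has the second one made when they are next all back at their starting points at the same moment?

33 orbits

All finish a whole number of cycles simultaneously at t = LCM of the periods.
165 = 3 × 5 × 11
20 = 2^2 × 5
30 = 2 × 3 × 5
LCM(165, 20, 30) = 2^2 × 3 × 5 × 11 = 660.
Orbits for period 20: 660 / 20 = 33.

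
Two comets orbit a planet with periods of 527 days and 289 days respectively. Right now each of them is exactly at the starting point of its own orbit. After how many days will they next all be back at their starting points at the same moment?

8959 days

We need the least common multiple of the intervals.
527 = 17 × 31
289 = 17^2
LCM(527, 289) = 17^2 × 31 = 8959.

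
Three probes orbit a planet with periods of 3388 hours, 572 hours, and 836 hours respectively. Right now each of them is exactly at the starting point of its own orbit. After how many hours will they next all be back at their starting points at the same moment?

The first simultaneous occurrence is after LCM of the individual periods.
3388 = 2^2 × 7 × 11^2
572 = 2^2 × 11 × 13
836 = 2^2 × 11 × 19
LCM(3388, 572, 836) = 2^2 × 7 × 11^2 × 13 × 19 = 836836.

836836 hours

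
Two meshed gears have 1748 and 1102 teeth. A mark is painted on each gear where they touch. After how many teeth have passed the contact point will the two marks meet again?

The first simultaneous occurrence is after LCM of the individual periods.
1748 = 2^2 × 19 × 23
1102 = 2 × 19 × 29
LCM(1748, 1102) = 2^2 × 19 × 23 × 29 = 50692.

50692 teeth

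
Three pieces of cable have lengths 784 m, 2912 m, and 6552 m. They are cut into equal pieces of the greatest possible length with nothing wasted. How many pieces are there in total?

Piece length = gcd(784, 2912, 6552).
784 = 2^4 × 7^2
2912 = 2^5 × 7 × 13
6552 = 2^3 × 3^2 × 7 × 13
gcd(784, 2912, 6552) = 2^3 × 7 = 56.
Total pieces = 784/56 + 2912/56 + 6552/56 = 14 + 52 + 117 = 183.

183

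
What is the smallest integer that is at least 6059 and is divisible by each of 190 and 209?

6270

The integer must be a common multiple of 190 and 209, so a multiple of their LCM.
190 = 2 × 5 × 19
209 = 11 × 19
LCM(190, 209) = 2 × 5 × 11 × 19 = 2090.
Smallest multiple of 2090 that is ≥ 6059: ⌈6059/2090⌉ × 2090 = 3 × 2090 = 6270.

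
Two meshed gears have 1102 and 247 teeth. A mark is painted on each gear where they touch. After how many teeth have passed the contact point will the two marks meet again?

14326 teeth

We need the least common multiple of the intervals.
1102 = 2 × 19 × 29
247 = 13 × 19
LCM(1102, 247) = 2 × 13 × 19 × 29 = 14326.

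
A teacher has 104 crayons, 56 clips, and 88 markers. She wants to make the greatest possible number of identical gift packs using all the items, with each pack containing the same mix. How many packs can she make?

The pack count must divide each quantity, so the greatest is gcd(104, 56, 88).
104 = 2^3 × 13
56 = 2^3 × 7
88 = 2^3 × 11
gcd(104, 56, 88) = 2^3 = 8.

8 packs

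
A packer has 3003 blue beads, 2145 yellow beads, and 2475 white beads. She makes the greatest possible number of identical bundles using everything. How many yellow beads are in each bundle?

65

Number of bundles = gcd(3003, 2145, 2475).
3003 = 3 × 7 × 11 × 13
2145 = 3 × 5 × 11 × 13
2475 = 3^2 × 5^2 × 11
gcd(3003, 2145, 2475) = 3 × 11 = 33.
yellow beads per bundle = 2145 / 33 = 65.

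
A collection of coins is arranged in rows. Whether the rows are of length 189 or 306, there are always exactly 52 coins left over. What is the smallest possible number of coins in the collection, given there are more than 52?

N − 52 must be a common multiple of 189 and 306.
189 = 3^3 × 7
306 = 2 × 3^2 × 17
LCM(189, 306) = 2 × 3^3 × 7 × 17 = 6426.
Smallest N > 52 is LCM + 52 = 6426 + 52 = 6478.

6478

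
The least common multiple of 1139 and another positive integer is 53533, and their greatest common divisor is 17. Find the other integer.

799

gcd × lcm = product of the two integers, so the other integer is (17 × 53533) / 1139 = 799.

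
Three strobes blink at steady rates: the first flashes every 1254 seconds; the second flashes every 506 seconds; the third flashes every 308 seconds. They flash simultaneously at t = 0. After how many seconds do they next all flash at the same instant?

403788 seconds

The first simultaneous occurrence is after LCM of the individual periods.
1254 = 2 × 3 × 11 × 19
506 = 2 × 11 × 23
308 = 2^2 × 7 × 11
LCM(1254, 506, 308) = 2^2 × 3 × 7 × 11 × 19 × 23 = 403788.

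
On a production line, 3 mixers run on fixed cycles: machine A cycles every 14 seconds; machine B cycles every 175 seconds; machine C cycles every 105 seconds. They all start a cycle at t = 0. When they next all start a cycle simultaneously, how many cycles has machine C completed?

The first common completion time is the LCM of the periods.
14 = 2 × 7
175 = 5^2 × 7
105 = 3 × 5 × 7
LCM(14, 175, 105) = 2 × 3 × 5^2 × 7 = 1050.
Cycles for period 105: 1050 / 105 = 10.

10 cycles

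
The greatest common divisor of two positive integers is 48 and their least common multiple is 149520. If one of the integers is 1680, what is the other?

4272

For two integers, gcd × lcm = product, so the other is (48 × 149520) / 1680 = 7176960 / 1680 = 4272.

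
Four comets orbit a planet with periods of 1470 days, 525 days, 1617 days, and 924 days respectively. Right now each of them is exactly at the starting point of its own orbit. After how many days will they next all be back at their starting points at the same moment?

161700 days

We need the least common multiple of the intervals.
1470 = 2 × 3 × 5 × 7^2
525 = 3 × 5^2 × 7
1617 = 3 × 7^2 × 11
924 = 2^2 × 3 × 7 × 11
LCM(1470, 525, 1617, 924) = 2^2 × 3 × 5^2 × 7^2 × 11 = 161700.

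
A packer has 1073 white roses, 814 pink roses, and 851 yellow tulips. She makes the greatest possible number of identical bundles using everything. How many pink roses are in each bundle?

22

Number of bundles = gcd(1073, 814, 851).
1073 = 29 × 37
814 = 2 × 11 × 37
851 = 23 × 37
gcd(1073, 814, 851) = 37.
pink roses per bundle = 814 / 37 = 22.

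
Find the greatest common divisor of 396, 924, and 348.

12

396 = 2^2 × 3^2 × 11
924 = 2^2 × 3 × 7 × 11
348 = 2^2 × 3 × 29
gcd(396, 924, 348) = 2^2 × 3 = 12.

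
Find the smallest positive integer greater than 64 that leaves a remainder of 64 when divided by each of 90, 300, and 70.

N − 64 must be a common multiple of 90, 300, and 70.
90 = 2 × 3^2 × 5
300 = 2^2 × 3 × 5^2
70 = 2 × 5 × 7
LCM(90, 300, 70) = 2^2 × 3^2 × 5^2 × 7 = 6300.
Smallest N > 64 is LCM + 64 = 6300 + 64 = 6364.

6364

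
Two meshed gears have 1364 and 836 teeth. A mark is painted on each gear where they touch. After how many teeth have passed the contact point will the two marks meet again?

They coincide at every common multiple of the periods; the first is the LCM.
1364 = 2^2 × 11 × 31
836 = 2^2 × 11 × 19
LCM(1364, 836) = 2^2 × 11 × 19 × 31 = 25916.

25916 teeth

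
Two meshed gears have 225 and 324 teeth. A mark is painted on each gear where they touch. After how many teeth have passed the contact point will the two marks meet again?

They coincide at every common multiple of the periods; the first is the LCM.
225 = 3^2 × 5^2
324 = 2^2 × 3^4
LCM(225, 324) = 2^2 × 3^4 × 5^2 = 8100.

8100 teeth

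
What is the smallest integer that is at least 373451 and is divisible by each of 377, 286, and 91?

406406

The integer must be a common multiple of 377, 286, and 91, so a multiple of their LCM.
377 = 13 × 29
286 = 2 × 11 × 13
91 = 7 × 13
LCM(377, 286, 91) = 2 × 7 × 11 × 13 × 29 = 58058.
Smallest multiple of 58058 that is ≥ 373451: ⌈373451/58058⌉ × 58058 = 7 × 58058 = 406406.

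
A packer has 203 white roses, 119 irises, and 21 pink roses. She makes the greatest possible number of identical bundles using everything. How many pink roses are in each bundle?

Number of bundles = gcd(203, 119, 21).
203 = 7 × 29
119 = 7 × 17
21 = 3 × 7
gcd(203, 119, 21) = 7.
pink roses per bundle = 21 / 7 = 3.

3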